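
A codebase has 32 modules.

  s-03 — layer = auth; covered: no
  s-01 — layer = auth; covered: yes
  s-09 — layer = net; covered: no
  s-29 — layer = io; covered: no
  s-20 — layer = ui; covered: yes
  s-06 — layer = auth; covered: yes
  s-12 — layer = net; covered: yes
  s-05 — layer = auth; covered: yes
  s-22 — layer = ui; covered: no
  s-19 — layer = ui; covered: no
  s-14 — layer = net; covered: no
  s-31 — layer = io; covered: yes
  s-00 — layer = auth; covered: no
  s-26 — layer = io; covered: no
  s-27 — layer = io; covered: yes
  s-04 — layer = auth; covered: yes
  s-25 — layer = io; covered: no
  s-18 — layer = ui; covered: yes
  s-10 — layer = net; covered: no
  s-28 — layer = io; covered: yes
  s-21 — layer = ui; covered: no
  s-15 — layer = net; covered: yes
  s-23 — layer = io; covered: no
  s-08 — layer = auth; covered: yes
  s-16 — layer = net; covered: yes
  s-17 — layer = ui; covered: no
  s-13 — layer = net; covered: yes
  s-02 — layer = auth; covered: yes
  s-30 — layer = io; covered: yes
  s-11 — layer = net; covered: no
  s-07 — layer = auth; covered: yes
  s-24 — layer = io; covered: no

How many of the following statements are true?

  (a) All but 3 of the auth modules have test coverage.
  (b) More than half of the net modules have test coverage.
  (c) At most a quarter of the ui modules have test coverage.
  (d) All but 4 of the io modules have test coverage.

0

(a) auth: |A| = 9, |A ∩ B| = 7; needs |A ∖ B| = 3 — false.
(b) net: |A| = 8, |A ∩ B| = 4; needs |A ∩ B| > |A ∖ B| — false.
(c) ui: |A| = 6, |A ∩ B| = 2; needs |A ∩ B| / |A| ≤ 1/4 — false.
(d) io: |A| = 9, |A ∩ B| = 4; needs |A ∖ B| = 4 — false.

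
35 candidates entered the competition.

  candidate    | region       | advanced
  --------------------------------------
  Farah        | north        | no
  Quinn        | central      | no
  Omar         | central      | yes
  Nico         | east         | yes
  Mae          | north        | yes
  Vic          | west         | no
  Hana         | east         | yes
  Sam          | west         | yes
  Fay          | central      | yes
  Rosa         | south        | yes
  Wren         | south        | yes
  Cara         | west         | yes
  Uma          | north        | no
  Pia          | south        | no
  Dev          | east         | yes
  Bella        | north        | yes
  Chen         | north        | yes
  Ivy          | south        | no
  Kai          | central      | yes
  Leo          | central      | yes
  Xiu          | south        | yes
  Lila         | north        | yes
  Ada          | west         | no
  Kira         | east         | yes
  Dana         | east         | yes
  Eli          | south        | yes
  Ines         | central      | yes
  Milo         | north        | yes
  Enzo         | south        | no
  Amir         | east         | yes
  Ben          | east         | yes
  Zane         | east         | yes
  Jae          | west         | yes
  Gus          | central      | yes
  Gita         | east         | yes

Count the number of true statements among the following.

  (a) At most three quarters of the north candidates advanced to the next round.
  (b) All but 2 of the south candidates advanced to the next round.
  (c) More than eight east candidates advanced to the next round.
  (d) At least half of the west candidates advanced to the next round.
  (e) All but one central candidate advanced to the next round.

(a) north: |A| = 7, |A ∩ B| = 5; needs |A ∩ B| / |A| ≤ 3/4 — true.
(b) south: |A| = 7, |A ∩ B| = 4; needs |A ∖ B| = 2 — false.
(c) east: |A| = 9, |A ∩ B| = 9; needs |A ∩ B| > 8 — true.
(d) west: |A| = 5, |A ∩ B| = 3; needs |A ∩ B| ≥ |A ∖ B| — true.
(e) central: |A| = 7, |A ∩ B| = 6; needs |A ∖ B| = 1 — true.

4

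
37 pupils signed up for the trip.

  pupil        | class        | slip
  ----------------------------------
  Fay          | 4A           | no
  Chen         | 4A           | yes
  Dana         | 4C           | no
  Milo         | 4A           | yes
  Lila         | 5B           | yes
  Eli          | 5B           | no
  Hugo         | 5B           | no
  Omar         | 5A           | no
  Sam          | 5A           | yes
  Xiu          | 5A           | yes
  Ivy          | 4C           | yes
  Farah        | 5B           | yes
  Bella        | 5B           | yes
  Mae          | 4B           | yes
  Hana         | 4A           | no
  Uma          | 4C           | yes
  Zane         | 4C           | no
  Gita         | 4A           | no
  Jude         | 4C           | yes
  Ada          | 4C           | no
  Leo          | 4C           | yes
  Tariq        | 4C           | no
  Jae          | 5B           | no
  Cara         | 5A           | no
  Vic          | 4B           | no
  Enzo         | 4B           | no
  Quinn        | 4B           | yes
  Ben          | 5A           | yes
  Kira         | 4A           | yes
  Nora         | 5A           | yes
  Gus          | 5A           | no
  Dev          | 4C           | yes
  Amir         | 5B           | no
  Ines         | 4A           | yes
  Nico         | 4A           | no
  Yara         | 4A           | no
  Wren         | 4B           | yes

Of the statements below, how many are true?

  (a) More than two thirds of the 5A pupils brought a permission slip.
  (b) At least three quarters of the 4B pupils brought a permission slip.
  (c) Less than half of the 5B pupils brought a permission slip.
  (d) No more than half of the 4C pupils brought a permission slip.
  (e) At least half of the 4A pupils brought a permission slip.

(a) 5A: |A| = 7, |A ∩ B| = 4; needs |A ∩ B| / |A| > 2/3 — false.
(b) 4B: |A| = 5, |A ∩ B| = 3; needs |A ∩ B| / |A| ≥ 3/4 — false.
(c) 5B: |A| = 7, |A ∩ B| = 3; needs |A ∩ B| < |A ∖ B| — true.
(d) 4C: |A| = 9, |A ∩ B| = 5; needs |A ∩ B| ≤ |A ∖ B| — false.
(e) 4A: |A| = 9, |A ∩ B| = 4; needs |A ∩ B| ≥ |A ∖ B| — false.

1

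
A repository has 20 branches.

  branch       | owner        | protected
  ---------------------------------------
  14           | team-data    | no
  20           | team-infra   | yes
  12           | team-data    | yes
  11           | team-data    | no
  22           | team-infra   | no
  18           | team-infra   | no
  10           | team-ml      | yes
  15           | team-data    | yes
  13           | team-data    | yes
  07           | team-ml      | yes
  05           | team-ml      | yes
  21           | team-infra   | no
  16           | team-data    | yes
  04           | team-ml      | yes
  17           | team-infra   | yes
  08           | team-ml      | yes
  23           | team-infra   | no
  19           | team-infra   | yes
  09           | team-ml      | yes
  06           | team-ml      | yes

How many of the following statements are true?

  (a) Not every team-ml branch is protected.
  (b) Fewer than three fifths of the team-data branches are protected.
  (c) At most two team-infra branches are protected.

(a) team-ml: |A| = 7, |A ∩ B| = 7; needs A ⊄ B (|A ∖ B| ≥ 1) — false.
(b) team-data: |A| = 6, |A ∩ B| = 4; needs |A ∩ B| / |A| < 3/5 — false.
(c) team-infra: |A| = 7, |A ∩ B| = 3; needs |A ∩ B| ≤ 2 — false.

0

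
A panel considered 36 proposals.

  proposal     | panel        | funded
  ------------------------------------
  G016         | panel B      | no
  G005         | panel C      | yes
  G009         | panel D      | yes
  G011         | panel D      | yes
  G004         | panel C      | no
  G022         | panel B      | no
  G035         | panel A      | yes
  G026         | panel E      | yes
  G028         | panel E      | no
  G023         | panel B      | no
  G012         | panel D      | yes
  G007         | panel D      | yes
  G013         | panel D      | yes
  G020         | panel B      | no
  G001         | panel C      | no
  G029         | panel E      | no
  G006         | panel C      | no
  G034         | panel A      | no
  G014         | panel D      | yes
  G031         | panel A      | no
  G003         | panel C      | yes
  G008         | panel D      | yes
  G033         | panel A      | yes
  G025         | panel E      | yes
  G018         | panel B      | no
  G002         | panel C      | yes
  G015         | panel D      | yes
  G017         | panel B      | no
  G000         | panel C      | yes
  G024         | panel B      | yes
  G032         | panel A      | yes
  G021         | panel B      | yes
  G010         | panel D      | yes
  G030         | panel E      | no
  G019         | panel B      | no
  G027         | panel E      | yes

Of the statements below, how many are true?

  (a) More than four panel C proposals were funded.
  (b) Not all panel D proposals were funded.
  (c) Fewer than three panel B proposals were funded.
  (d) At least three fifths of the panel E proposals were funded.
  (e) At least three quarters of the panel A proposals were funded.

1

(a) panel C: |A| = 7, |A ∩ B| = 4; needs |A ∩ B| > 4 — false.
(b) panel D: |A| = 9, |A ∩ B| = 9; needs A ⊄ B (|A ∖ B| ≥ 1) — false.
(c) panel B: |A| = 9, |A ∩ B| = 2; needs |A ∩ B| < 3 — true.
(d) panel E: |A| = 6, |A ∩ B| = 3; needs |A ∩ B| / |A| ≥ 3/5 — false.
(e) panel A: |A| = 5, |A ∩ B| = 3; needs |A ∩ B| / |A| ≥ 3/4 — false.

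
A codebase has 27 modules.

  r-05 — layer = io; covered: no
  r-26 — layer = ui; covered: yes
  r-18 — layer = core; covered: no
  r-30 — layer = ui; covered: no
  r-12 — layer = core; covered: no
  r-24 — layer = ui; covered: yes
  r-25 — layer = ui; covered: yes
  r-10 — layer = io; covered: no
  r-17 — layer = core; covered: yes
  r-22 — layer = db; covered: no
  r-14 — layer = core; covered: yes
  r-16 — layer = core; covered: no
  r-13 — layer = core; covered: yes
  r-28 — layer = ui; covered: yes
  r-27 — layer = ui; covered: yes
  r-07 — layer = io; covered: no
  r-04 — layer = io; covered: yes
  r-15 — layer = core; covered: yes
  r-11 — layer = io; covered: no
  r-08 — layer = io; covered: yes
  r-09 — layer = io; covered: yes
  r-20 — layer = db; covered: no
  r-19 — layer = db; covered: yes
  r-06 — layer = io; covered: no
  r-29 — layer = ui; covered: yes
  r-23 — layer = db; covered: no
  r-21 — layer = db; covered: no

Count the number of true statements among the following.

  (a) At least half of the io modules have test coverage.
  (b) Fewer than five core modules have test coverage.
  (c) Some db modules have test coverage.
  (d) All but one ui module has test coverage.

3

(a) io: |A| = 8, |A ∩ B| = 3; needs |A ∩ B| ≥ |A ∖ B| — false.
(b) core: |A| = 7, |A ∩ B| = 4; needs |A ∩ B| < 5 — true.
(c) db: |A| = 5, |A ∩ B| = 1; needs A ∩ B ≠ ∅ (|A ∩ B| ≥ 1) — true.
(d) ui: |A| = 7, |A ∩ B| = 6; needs |A ∖ B| = 1 — true.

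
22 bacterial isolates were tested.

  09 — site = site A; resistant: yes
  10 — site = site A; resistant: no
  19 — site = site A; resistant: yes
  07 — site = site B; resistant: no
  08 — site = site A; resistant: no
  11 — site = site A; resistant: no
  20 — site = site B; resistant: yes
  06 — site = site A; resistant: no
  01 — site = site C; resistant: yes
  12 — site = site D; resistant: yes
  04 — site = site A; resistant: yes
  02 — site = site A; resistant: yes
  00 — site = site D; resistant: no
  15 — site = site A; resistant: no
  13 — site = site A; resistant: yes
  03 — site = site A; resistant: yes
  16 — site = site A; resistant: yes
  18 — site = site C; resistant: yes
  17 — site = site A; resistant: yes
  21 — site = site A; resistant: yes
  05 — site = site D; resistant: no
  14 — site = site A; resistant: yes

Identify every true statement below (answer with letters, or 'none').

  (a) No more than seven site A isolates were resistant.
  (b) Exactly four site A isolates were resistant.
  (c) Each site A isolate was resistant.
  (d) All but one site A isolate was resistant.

none

|A| = 15, |A ∩ B| = 10, |A ∖ B| = 5.
(a) |A ∩ B| ≤ 7: fails.
(b) |A ∩ B| = 4: fails.
(c) A ⊆ B, i.e. every element of A is in B (|A ∖ B| = 0): fails.
(d) |A ∖ B| = 1: fails.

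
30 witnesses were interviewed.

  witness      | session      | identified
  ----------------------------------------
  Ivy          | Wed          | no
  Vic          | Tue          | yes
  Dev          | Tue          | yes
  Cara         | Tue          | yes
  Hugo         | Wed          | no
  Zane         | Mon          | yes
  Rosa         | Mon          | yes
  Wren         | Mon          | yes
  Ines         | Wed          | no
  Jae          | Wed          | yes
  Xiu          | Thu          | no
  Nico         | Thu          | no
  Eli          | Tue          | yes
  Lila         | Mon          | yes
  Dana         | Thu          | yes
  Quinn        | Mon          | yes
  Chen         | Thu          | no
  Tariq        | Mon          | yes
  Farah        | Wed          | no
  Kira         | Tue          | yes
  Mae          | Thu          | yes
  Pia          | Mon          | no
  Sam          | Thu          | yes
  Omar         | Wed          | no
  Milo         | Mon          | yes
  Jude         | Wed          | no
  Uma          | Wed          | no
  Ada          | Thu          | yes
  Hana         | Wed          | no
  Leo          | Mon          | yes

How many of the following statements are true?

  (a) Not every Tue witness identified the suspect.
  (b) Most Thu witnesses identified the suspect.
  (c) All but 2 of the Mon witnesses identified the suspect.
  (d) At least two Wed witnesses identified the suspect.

1

(a) Tue: |A| = 5, |A ∩ B| = 5; needs A ⊄ B (|A ∖ B| ≥ 1) — false.
(b) Thu: |A| = 7, |A ∩ B| = 4; needs |A ∩ B| > |A ∖ B| — true.
(c) Mon: |A| = 9, |A ∩ B| = 8; needs |A ∖ B| = 2 — false.
(d) Wed: |A| = 9, |A ∩ B| = 1; needs |A ∩ B| ≥ 2 — false.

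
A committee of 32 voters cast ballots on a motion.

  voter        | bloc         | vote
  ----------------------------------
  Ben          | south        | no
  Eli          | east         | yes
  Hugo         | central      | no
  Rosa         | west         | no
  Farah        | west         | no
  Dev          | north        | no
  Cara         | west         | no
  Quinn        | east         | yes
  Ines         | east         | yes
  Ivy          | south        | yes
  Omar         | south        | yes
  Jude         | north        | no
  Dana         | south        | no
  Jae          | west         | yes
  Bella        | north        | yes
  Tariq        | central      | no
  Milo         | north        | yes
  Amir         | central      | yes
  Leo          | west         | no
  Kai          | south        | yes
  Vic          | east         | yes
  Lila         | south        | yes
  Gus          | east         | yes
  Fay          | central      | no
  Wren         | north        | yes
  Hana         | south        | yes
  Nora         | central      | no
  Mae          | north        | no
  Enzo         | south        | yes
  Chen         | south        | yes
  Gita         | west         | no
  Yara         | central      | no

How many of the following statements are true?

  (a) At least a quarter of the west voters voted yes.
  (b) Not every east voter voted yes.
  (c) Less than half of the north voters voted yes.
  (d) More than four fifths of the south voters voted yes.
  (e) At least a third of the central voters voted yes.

0

(a) west: |A| = 6, |A ∩ B| = 1; needs |A ∩ B| / |A| ≥ 1/4 — false.
(b) east: |A| = 5, |A ∩ B| = 5; needs A ⊄ B (|A ∖ B| ≥ 1) — false.
(c) north: |A| = 6, |A ∩ B| = 3; needs |A ∩ B| < |A ∖ B| — false.
(d) south: |A| = 9, |A ∩ B| = 7; needs |A ∩ B| / |A| > 4/5 — false.
(e) central: |A| = 6, |A ∩ B| = 1; needs |A ∩ B| / |A| ≥ 1/3 — false.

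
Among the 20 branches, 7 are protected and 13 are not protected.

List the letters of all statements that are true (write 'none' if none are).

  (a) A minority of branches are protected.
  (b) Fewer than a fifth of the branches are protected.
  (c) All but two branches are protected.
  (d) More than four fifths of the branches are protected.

|A| = 20, |A ∩ B| = 7, |A ∖ B| = 13.
(a) |A ∩ B| < |A ∖ B|: holds.
(b) |A ∩ B| / |A| < 1/5: fails.
(c) |A ∖ B| = 2: fails.
(d) |A ∩ B| / |A| > 4/5: fails.

(a)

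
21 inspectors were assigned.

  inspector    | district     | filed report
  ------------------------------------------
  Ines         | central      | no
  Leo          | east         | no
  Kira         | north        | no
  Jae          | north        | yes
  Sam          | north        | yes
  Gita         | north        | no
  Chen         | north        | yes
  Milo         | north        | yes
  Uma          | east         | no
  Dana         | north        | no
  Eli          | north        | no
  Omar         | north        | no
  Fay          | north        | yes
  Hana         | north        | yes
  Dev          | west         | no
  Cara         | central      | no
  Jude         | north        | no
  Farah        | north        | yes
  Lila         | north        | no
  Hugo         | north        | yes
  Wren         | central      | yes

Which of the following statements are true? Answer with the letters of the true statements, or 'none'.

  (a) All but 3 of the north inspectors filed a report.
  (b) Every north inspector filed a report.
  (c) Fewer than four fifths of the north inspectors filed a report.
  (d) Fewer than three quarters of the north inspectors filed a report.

|A| = 15, |A ∩ B| = 8, |A ∖ B| = 7.
(a) |A ∖ B| = 3: fails.
(b) A ⊆ B, i.e. every element of A is in B (|A ∖ B| = 0): fails.
(c) |A ∩ B| / |A| < 4/5: holds.
(d) |A ∩ B| / |A| < 3/4: holds.

(c), (d)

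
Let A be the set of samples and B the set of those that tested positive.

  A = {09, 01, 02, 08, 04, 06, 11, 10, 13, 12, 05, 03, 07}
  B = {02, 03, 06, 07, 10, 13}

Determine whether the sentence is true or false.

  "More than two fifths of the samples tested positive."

True

Truth condition: |A ∩ B| / |A| > 2/5.
A (the restrictor) = {09, 01, 02, 08, 04, 06, 11, 10, 13, 12, 05, 03, 07}, |A| = 13.
A ∩ B = {02, 06, 10, 13, 03, 07}, so |A ∩ B| = 6.
A ∖ B = {09, 01, 08, 04, 11, 12, 05}, so |A ∖ B| = 7.
|A ∩ B|/|A| = 6/13, so the statement is true.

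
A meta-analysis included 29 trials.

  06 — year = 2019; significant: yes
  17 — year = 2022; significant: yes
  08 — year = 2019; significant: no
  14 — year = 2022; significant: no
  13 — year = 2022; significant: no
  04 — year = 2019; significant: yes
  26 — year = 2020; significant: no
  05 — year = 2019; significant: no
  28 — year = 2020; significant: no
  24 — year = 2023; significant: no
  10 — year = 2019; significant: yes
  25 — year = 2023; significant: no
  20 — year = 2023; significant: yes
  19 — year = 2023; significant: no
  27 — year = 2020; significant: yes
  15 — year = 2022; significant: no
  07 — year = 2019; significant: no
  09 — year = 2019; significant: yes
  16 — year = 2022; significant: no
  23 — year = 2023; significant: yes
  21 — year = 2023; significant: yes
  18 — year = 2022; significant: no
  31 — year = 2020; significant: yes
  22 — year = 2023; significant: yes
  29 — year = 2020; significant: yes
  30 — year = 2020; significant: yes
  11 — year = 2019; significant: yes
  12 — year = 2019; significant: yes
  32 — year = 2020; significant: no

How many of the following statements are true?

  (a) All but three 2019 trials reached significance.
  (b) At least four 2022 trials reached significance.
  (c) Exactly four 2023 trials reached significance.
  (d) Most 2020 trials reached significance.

(a) 2019: |A| = 9, |A ∩ B| = 6; needs |A ∖ B| = 3 — true.
(b) 2022: |A| = 6, |A ∩ B| = 1; needs |A ∩ B| ≥ 4 — false.
(c) 2023: |A| = 7, |A ∩ B| = 4; needs |A ∩ B| = 4 — true.
(d) 2020: |A| = 7, |A ∩ B| = 4; needs |A ∩ B| > |A ∖ B| — true.

3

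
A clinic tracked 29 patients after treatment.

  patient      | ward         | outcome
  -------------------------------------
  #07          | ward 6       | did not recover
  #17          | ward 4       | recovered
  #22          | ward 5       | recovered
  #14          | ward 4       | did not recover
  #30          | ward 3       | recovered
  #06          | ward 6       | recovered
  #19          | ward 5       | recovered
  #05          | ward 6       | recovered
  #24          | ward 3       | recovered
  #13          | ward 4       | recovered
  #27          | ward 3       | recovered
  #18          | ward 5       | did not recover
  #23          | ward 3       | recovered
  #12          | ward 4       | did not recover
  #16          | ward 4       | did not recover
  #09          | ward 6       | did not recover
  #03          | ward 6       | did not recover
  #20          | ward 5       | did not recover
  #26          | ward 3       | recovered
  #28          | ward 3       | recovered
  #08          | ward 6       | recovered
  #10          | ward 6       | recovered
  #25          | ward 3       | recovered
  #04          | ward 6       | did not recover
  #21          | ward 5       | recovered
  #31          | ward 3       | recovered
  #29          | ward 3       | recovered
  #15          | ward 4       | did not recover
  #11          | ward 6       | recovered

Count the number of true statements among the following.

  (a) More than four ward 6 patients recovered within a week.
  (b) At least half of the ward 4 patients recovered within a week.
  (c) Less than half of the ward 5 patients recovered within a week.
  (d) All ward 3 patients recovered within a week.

(a) ward 6: |A| = 9, |A ∩ B| = 5; needs |A ∩ B| > 4 — true.
(b) ward 4: |A| = 6, |A ∩ B| = 2; needs |A ∩ B| ≥ |A ∖ B| — false.
(c) ward 5: |A| = 5, |A ∩ B| = 3; needs |A ∩ B| < |A ∖ B| — false.
(d) ward 3: |A| = 9, |A ∩ B| = 9; needs A ⊆ B, i.e. every element of A is in B (|A ∖ B| = 0) — true.

2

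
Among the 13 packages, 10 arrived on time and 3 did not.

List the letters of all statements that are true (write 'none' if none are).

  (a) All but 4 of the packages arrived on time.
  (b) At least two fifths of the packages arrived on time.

|A| = 13, |A ∩ B| = 10, |A ∖ B| = 3.
(a) |A ∖ B| = 4: fails.
(b) |A ∩ B| / |A| ≥ 2/5: holds.

(b)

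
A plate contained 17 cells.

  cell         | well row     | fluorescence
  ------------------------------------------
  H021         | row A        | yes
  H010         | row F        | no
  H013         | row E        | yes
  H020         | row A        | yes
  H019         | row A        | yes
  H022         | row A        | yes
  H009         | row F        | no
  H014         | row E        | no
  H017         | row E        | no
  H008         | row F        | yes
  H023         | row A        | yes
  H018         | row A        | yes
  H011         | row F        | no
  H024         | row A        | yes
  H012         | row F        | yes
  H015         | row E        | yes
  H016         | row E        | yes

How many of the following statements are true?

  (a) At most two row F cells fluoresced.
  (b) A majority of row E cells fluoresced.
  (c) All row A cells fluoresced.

3

(a) row F: |A| = 5, |A ∩ B| = 2; needs |A ∩ B| ≤ 2 — true.
(b) row E: |A| = 5, |A ∩ B| = 3; needs |A ∩ B| > |A ∖ B| — true.
(c) row A: |A| = 7, |A ∩ B| = 7; needs A ⊆ B, i.e. every element of A is in B (|A ∖ B| = 0) — true.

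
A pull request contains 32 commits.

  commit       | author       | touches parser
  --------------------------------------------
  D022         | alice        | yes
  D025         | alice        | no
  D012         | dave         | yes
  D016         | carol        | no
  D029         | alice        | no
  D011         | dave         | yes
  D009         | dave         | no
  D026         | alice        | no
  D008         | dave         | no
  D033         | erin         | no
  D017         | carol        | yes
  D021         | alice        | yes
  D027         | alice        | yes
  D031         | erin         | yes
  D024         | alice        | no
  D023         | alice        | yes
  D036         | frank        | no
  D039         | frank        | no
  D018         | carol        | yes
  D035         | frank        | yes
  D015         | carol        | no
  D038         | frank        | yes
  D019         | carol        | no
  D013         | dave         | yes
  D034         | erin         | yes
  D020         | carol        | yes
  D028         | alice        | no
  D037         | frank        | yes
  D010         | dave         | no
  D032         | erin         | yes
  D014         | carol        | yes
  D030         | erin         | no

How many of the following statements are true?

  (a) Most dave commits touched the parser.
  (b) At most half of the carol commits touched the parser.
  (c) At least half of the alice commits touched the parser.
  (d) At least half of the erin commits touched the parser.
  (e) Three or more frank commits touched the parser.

2

(a) dave: |A| = 6, |A ∩ B| = 3; needs |A ∩ B| > |A ∖ B| — false.
(b) carol: |A| = 7, |A ∩ B| = 4; needs |A ∩ B| ≤ |A ∖ B| — false.
(c) alice: |A| = 9, |A ∩ B| = 4; needs |A ∩ B| ≥ |A ∖ B| — false.
(d) erin: |A| = 5, |A ∩ B| = 3; needs |A ∩ B| ≥ |A ∖ B| — true.
(e) frank: |A| = 5, |A ∩ B| = 3; needs |A ∩ B| ≥ 3 — true.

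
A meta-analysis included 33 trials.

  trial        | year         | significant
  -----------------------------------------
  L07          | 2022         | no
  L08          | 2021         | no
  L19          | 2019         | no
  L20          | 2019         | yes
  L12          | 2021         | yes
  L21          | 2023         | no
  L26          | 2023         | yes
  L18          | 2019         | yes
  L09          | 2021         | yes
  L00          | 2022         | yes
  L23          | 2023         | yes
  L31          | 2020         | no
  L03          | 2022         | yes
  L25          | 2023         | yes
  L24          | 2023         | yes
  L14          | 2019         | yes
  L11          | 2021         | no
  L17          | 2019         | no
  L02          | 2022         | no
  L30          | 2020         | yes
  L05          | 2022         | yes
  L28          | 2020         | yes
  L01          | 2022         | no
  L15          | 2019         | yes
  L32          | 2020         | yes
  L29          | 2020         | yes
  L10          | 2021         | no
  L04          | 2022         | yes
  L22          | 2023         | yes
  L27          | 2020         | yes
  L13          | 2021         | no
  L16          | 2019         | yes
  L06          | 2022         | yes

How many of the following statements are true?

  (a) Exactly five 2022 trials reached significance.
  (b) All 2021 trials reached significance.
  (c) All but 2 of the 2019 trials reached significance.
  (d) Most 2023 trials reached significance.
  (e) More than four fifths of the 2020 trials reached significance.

4

(a) 2022: |A| = 8, |A ∩ B| = 5; needs |A ∩ B| = 5 — true.
(b) 2021: |A| = 6, |A ∩ B| = 2; needs A ⊆ B, i.e. every element of A is in B (|A ∖ B| = 0) — false.
(c) 2019: |A| = 7, |A ∩ B| = 5; needs |A ∖ B| = 2 — true.
(d) 2023: |A| = 6, |A ∩ B| = 5; needs |A ∩ B| > |A ∖ B| — true.
(e) 2020: |A| = 6, |A ∩ B| = 5; needs |A ∩ B| / |A| > 4/5 — true.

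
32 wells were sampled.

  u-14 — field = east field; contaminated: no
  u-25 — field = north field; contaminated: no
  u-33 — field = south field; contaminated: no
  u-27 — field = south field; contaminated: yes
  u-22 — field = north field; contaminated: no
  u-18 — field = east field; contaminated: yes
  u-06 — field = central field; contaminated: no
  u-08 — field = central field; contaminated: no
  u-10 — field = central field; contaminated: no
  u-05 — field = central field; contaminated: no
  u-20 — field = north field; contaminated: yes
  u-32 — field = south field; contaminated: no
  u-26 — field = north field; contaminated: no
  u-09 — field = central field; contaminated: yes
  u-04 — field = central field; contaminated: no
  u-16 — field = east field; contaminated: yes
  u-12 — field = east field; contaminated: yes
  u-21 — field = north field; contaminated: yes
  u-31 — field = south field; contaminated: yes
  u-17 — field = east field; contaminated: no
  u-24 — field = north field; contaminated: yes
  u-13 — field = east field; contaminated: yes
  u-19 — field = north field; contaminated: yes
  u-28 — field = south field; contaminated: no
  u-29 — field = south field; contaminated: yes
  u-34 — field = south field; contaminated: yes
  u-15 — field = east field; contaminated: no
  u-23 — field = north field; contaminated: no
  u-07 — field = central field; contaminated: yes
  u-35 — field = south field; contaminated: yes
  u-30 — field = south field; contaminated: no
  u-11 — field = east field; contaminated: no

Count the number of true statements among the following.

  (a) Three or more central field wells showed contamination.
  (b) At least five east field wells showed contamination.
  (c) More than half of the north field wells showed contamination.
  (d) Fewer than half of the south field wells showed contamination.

(a) central field: |A| = 7, |A ∩ B| = 2; needs |A ∩ B| ≥ 3 — false.
(b) east field: |A| = 8, |A ∩ B| = 4; needs |A ∩ B| ≥ 5 — false.
(c) north field: |A| = 8, |A ∩ B| = 4; needs |A ∩ B| > |A ∖ B| — false.
(d) south field: |A| = 9, |A ∩ B| = 5; needs |A ∩ B| < |A ∖ B| — false.

0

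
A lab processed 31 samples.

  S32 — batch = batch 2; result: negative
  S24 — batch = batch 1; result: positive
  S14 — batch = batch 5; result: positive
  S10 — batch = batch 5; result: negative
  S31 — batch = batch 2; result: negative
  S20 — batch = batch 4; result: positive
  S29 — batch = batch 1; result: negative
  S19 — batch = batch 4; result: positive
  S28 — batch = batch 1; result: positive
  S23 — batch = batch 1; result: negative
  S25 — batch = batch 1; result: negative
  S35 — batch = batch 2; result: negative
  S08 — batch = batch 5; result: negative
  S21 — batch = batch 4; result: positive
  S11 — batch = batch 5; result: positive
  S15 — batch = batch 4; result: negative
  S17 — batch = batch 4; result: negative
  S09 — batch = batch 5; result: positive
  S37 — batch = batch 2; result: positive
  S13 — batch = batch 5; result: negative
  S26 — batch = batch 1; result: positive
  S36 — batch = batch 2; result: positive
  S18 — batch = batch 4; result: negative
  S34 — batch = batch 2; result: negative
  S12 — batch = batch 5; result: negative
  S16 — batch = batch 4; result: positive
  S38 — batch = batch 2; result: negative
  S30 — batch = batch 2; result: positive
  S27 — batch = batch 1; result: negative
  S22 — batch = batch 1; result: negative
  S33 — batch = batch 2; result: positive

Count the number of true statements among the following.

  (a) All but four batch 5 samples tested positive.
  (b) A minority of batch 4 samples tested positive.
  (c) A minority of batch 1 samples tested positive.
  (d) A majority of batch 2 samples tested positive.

(a) batch 5: |A| = 7, |A ∩ B| = 3; needs |A ∖ B| = 4 — true.
(b) batch 4: |A| = 7, |A ∩ B| = 4; needs |A ∩ B| < |A ∖ B| — false.
(c) batch 1: |A| = 8, |A ∩ B| = 3; needs |A ∩ B| < |A ∖ B| — true.
(d) batch 2: |A| = 9, |A ∩ B| = 4; needs |A ∩ B| > |A ∖ B| — false.

2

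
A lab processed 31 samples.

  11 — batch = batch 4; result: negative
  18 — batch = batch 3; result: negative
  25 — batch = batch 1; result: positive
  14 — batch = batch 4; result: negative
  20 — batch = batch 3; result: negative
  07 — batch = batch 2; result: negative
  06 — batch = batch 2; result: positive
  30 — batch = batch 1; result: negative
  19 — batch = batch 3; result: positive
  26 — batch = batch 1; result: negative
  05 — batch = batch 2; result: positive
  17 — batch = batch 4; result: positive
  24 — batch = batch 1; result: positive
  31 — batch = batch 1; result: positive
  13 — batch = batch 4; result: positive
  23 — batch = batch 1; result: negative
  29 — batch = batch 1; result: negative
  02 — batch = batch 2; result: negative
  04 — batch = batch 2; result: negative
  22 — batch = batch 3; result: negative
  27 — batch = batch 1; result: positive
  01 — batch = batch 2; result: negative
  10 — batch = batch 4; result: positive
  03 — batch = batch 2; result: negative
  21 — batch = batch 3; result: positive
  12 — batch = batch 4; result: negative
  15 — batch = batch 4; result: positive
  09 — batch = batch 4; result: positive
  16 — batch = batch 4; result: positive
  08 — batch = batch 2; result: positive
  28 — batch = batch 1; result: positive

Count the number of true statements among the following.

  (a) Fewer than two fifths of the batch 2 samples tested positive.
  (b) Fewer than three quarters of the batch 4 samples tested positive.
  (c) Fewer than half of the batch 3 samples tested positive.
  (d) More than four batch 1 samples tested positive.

(a) batch 2: |A| = 8, |A ∩ B| = 3; needs |A ∩ B| / |A| < 2/5 — true.
(b) batch 4: |A| = 9, |A ∩ B| = 6; needs |A ∩ B| / |A| < 3/4 — true.
(c) batch 3: |A| = 5, |A ∩ B| = 2; needs |A ∩ B| < |A ∖ B| — true.
(d) batch 1: |A| = 9, |A ∩ B| = 5; needs |A ∩ B| > 4 — true.

4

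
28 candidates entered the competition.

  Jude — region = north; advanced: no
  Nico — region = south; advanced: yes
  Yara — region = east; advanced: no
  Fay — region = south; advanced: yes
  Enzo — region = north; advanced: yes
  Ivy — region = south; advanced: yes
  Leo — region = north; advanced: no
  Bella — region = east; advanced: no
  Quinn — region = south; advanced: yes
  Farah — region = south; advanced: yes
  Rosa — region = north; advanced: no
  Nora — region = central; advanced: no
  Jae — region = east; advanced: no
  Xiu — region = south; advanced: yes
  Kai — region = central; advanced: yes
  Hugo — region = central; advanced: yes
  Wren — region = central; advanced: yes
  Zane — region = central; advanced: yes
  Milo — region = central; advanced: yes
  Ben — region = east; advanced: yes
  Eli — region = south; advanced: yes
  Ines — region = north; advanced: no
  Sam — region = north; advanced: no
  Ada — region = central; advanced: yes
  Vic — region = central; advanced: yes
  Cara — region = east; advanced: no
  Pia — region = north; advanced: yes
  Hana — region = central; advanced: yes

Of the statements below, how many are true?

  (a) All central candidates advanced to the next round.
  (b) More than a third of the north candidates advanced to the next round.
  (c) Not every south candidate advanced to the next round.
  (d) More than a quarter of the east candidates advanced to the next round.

0

(a) central: |A| = 9, |A ∩ B| = 8; needs A ⊆ B, i.e. every element of A is in B (|A ∖ B| = 0) — false.
(b) north: |A| = 7, |A ∩ B| = 2; needs |A ∩ B| / |A| > 1/3 — false.
(c) south: |A| = 7, |A ∩ B| = 7; needs A ⊄ B (|A ∖ B| ≥ 1) — false.
(d) east: |A| = 5, |A ∩ B| = 1; needs |A ∩ B| / |A| > 1/4 — false.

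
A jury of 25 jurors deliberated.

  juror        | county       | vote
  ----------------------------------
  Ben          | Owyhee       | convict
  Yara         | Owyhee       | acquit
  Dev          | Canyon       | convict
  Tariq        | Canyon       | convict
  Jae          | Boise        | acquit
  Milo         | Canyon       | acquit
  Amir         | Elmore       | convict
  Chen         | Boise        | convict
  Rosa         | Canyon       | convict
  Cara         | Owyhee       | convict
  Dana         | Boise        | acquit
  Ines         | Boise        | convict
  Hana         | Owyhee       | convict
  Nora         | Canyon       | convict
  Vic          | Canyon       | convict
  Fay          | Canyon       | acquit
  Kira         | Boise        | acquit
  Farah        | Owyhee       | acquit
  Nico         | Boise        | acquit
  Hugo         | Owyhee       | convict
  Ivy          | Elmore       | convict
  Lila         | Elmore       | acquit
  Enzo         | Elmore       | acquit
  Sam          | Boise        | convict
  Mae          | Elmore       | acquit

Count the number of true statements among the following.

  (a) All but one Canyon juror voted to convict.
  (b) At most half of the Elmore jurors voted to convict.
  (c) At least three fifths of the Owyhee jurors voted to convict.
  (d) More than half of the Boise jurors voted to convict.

(a) Canyon: |A| = 7, |A ∩ B| = 5; needs |A ∖ B| = 1 — false.
(b) Elmore: |A| = 5, |A ∩ B| = 2; needs |A ∩ B| ≤ |A ∖ B| — true.
(c) Owyhee: |A| = 6, |A ∩ B| = 4; needs |A ∩ B| / |A| ≥ 3/5 — true.
(d) Boise: |A| = 7, |A ∩ B| = 3; needs |A ∩ B| > |A ∖ B| — false.

2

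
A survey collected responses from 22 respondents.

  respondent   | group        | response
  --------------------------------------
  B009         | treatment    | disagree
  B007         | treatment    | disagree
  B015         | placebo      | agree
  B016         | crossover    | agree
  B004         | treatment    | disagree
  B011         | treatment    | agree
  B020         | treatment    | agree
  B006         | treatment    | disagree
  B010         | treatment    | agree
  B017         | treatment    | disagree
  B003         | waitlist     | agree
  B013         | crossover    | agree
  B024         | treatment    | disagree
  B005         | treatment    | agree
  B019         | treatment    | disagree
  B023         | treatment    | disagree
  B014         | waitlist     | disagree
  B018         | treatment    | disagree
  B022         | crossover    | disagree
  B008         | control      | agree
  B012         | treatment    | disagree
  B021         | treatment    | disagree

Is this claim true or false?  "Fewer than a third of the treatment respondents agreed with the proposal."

'Fewer than a third of the treatment respondents agreed with the proposal' holds iff |A ∩ B| / |A| < 1/3.
|A| = 15, |A ∩ B| = 4, |A ∖ B| = 11.
|A ∩ B|/|A| = 4/15, so the statement is true.

True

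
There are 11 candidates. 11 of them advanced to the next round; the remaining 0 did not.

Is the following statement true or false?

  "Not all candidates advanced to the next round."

Truth condition: A ⊄ B (|A ∖ B| ≥ 1).
|A| = 11, |A ∩ B| = 11, |A ∖ B| = 0.
So the statement is false.

False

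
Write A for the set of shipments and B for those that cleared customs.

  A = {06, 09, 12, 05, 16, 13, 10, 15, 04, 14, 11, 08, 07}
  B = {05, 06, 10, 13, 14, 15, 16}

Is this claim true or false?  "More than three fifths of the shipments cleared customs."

'More than three fifths of the shipments cleared customs' holds iff |A ∩ B| / |A| > 3/5.
A (the restrictor) = {06, 09, 12, 05, 16, 13, 10, 15, 04, 14, 11, 08, 07}, |A| = 13.
A ∩ B = {06, 05, 16, 13, 10, 15, 14}, so |A ∩ B| = 7.
A ∖ B = {09, 12, 04, 11, 08, 07}, so |A ∖ B| = 6.
|A ∩ B|/|A| = 7/13, so the statement is false.

False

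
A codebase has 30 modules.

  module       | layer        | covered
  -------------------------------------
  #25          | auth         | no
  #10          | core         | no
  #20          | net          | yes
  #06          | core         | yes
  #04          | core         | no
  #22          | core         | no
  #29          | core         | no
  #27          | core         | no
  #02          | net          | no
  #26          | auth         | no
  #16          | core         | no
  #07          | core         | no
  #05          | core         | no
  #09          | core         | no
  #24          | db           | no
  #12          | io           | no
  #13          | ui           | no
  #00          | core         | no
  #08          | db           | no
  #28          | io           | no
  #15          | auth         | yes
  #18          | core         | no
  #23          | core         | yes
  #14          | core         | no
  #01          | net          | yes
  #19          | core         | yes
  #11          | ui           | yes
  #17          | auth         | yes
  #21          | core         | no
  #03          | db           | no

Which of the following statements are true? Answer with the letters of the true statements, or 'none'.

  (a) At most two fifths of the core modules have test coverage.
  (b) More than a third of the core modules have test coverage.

|A| = 16, |A ∩ B| = 3, |A ∖ B| = 13.
(a) |A ∩ B| / |A| ≤ 2/5: holds.
(b) |A ∩ B| / |A| > 1/3: fails.

(a)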